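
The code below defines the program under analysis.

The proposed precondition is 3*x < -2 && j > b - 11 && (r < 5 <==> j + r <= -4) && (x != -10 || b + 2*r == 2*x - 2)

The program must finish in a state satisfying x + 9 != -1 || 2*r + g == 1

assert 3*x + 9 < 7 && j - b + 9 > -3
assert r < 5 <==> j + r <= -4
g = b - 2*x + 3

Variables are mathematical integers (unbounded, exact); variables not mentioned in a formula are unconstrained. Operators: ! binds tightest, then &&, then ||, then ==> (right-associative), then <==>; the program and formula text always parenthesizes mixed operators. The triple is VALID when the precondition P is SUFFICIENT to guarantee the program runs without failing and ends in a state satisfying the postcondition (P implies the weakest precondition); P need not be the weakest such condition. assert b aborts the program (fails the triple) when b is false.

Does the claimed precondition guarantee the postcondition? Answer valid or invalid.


Working backward. After the program, the postcondition x + 9 != -1 || 2*r + g == 1 must hold; in canonical form it is x != -10 || g + 2*r == 1.
Before g := b - 2*x + 3: x != -10 || b + 2*r == 2*x - 2
Before assert r < 5 <==> j + r <= -4: (r < 5 <==> j + r <= -4) && (x != -10 || b + 2*r == 2*x - 2)
Before assert 3*x + 9 < 7 && j - b + 9 > -3: 3*x < -2 && j > b - 12 && (r < 5 <==> j + r <= -4) && (x != -10 || b + 2*r == 2*x - 2)
The weakest precondition is 3*x < -2 && j > b - 12 && (r < 5 <==> j + r <= -4) && (x != -10 || b + 2*r == 2*x - 2).
Check whether 3*x < -2 && j > b - 11 && (r < 5 <==> j + r <= -4) && (x != -10 || b + 2*r == 2*x - 2) implies it.
Every state satisfying the precondition satisfies the weakest precondition: the implication holds.
Answer: valid


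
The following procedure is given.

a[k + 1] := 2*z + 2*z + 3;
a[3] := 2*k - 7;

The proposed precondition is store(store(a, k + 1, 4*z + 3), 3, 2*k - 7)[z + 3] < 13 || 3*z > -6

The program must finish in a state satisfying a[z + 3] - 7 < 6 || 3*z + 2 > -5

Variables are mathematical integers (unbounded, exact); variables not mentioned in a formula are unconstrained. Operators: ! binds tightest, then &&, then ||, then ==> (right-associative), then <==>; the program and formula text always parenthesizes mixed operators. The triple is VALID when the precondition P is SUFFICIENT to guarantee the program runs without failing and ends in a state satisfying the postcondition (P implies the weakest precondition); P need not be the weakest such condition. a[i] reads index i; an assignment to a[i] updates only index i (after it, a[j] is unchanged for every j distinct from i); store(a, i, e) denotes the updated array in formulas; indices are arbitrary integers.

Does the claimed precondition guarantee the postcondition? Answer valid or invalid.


Working backward. After the program, the postcondition a[z + 3] - 7 < 6 || 3*z + 2 > -5 must hold; in canonical form it is a[z + 3] < 13 || 3*z > -7.
Before a[3] := 2*k - 7: store(a, 3, 2*k - 7)[z + 3] < 13 || 3*z > -7
Before a[k + 1] := 2*z + 2*z + 3: store(store(a, k + 1, 4*z + 3), 3, 2*k - 7)[z + 3] < 13 || 3*z > -7
The weakest precondition is store(store(a, k + 1, 4*z + 3), 3, 2*k - 7)[z + 3] < 13 || 3*z > -7.
Check whether store(store(a, k + 1, 4*z + 3), 3, 2*k - 7)[z + 3] < 13 || 3*z > -6 implies it.
Every state satisfying the precondition satisfies the weakest precondition: the implication holds.
Answer: valid


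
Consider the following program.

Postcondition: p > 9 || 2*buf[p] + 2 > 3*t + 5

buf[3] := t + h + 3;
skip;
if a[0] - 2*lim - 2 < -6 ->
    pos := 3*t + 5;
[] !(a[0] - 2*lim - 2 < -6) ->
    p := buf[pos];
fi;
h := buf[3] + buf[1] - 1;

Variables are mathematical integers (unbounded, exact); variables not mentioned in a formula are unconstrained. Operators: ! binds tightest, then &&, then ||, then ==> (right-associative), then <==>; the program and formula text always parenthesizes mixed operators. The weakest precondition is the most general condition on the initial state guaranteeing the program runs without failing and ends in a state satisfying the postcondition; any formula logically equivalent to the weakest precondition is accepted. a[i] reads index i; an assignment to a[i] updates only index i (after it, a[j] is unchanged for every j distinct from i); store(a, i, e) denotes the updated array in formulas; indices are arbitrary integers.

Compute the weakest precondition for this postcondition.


Working backward. After the program, the postcondition p > 9 || 2*buf[p] + 2 > 3*t + 5 must hold; in canonical form it is p > 9 || 2*buf[p] > 3*t + 3.
Before h := buf[3] + buf[1] - 1: p > 9 || 2*buf[p] > 3*t + 3
Then branch requires p > 9 || 2*buf[p] > 3*t + 3; else branch requires buf[pos] > 9 || 2*buf[buf[pos]] > 3*t + 3.
Before the if: (a[0] < 2*lim - 4 ==> (p > 9 || 2*buf[p] > 3*t + 3)) && ((!(a[0] < 2*lim - 4)) ==> (buf[pos] > 9 || 2*buf[buf[pos]] > 3*t + 3))
Before skip: (a[0] < 2*lim - 4 ==> (p > 9 || 2*buf[p] > 3*t + 3)) && ((!(a[0] < 2*lim - 4)) ==> (buf[pos] > 9 || 2*buf[buf[pos]] > 3*t + 3))
Before buf[3] := t + h + 3: (a[0] < 2*lim - 4 ==> (p > 9 || 2*store(buf, 3, h + t + 3)[p] > 3*t + 3)) && ((!(a[0] < 2*lim - 4)) ==> (store(buf, 3, h + t + 3)[pos] > 9 || 2*store(buf, 3, h + t + 3)[store(buf, 3, h + t + 3)[pos]] > 3*t + 3))
Answer: WP = (a[0] < 2*lim - 4 ==> (p > 9 || 2*store(buf, 3, h + t + 3)[p] > 3*t + 3)) && ((!(a[0] < 2*lim - 4)) ==> (store(buf, 3, h + t + 3)[pos] > 9 || 2*store(buf, 3, h + t + 3)[store(buf, 3, h + t + 3)[pos]] > 3*t + 3))


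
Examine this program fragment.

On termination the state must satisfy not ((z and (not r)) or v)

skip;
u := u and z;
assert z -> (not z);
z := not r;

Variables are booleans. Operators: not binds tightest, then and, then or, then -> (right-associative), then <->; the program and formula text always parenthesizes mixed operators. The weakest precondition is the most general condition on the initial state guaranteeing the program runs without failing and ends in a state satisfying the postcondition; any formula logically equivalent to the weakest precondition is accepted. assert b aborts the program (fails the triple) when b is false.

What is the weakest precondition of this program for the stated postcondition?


Working backward. After the program, not ((z and (not r)) or v) must hold.
Before z := not r: not ((not r) or v)
Before assert z -> (not z): (z -> (not z)) and (not ((not r) or v))
Before u := u and z: (z -> (not z)) and (not ((not r) or v))
Before skip: (z -> (not z)) and (not ((not r) or v))
Answer: WP = (z -> (not z)) and (not ((not r) or v))


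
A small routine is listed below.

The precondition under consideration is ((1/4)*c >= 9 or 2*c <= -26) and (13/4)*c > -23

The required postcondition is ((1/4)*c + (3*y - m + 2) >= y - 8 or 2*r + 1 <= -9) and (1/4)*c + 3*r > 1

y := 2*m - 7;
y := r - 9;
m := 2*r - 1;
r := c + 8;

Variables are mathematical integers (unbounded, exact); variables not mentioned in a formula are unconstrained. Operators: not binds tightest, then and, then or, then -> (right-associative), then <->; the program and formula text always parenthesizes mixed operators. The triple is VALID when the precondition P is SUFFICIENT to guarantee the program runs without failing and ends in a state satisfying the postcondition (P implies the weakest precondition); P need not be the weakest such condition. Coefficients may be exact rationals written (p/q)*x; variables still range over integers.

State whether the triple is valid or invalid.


Working backward. After the program, the postcondition ((1/4)*c + (3*y - m + 2) >= y - 8 or 2*r + 1 <= -9) and (1/4)*c + 3*r > 1 must hold; in canonical form it is ((1/4)*c + 2*y >= m - 10 or 2*r <= -10) and (1/4)*c + 3*r > 1.
Before r := c + 8: ((1/4)*c + 2*y >= m - 10 or 2*c <= -26) and (13/4)*c > -23
Before m := 2*r - 1: ((1/4)*c + 2*y >= 2*r - 11 or 2*c <= -26) and (13/4)*c > -23
Before y := r - 9: ((1/4)*c >= 7 or 2*c <= -26) and (13/4)*c > -23
Before y := 2*m - 7: ((1/4)*c >= 7 or 2*c <= -26) and (13/4)*c > -23
The weakest precondition is ((1/4)*c >= 7 or 2*c <= -26) and (13/4)*c > -23.
Check whether ((1/4)*c >= 9 or 2*c <= -26) and (13/4)*c > -23 implies it.
Every state satisfying the precondition satisfies the weakest precondition: the implication holds.
Answer: valid


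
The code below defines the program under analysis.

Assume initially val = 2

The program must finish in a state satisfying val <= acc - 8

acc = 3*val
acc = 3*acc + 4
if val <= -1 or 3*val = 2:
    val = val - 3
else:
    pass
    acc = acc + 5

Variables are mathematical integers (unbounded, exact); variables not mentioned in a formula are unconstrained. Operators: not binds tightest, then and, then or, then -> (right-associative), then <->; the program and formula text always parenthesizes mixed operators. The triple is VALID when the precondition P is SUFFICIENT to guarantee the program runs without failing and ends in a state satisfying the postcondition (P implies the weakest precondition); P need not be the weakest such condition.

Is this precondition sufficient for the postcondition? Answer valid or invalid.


Working backward. After the program, val <= acc - 8 must hold.
Then branch requires val <= acc - 5; else branch requires val <= acc - 3.
Before the if: ((val <= -1 or 3*val = 2) -> val <= acc - 5) and ((not (val <= -1 or 3*val = 2)) -> val <= acc - 3)
Before acc := 3*acc + 4: ((val <= -1 or 3*val = 2) -> val <= 3*acc - 1) and ((not (val <= -1 or 3*val = 2)) -> val <= 3*acc + 1)
Before acc := 3*val: ((val <= -1 or 3*val = 2) -> 8*val >= 1) and ((not (val <= -1 or 3*val = 2)) -> 8*val >= -1)
The weakest precondition is ((val <= -1 or 3*val = 2) -> 8*val >= 1) and ((not (val <= -1 or 3*val = 2)) -> 8*val >= -1).
Check whether val = 2 implies it.
Every state satisfying the precondition satisfies the weakest precondition: the implication holds.
Answer: valid


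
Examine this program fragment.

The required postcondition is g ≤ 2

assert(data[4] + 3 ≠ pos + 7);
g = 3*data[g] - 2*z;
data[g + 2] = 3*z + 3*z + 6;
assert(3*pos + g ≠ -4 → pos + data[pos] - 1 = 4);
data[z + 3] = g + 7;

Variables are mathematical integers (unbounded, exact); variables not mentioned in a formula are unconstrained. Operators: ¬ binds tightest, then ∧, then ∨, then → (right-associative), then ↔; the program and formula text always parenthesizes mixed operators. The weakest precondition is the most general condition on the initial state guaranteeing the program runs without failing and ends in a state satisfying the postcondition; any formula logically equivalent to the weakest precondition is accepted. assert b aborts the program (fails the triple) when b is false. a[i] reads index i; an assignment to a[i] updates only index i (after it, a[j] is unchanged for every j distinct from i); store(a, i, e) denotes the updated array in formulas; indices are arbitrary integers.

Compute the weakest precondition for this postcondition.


Working backward. After the program, g ≤ 2 must hold.
Before data[z + 3] := g + 7: g ≤ 2
Before assert 3*pos + g ≠ -4 → pos + data[pos] - 1 = 4: (g + 3*pos ≠ -4 → data[pos] + pos = 5) ∧ g ≤ 2
Before data[g + 2] := 3*z + 3*z + 6: (g + 3*pos ≠ -4 → store(data, g + 2, 6*z + 6)[pos] + pos = 5) ∧ g ≤ 2
Before g := 3*data[g] - 2*z: (3*data[g] + 3*pos ≠ 2*z - 4 → store(data, 3*data[g] - 2*z + 2, 6*z + 6)[pos] + pos = 5) ∧ 3*data[g] ≤ 2*z + 2
Before assert data[4] + 3 ≠ pos + 7: data[4] ≠ pos + 4 ∧ (3*data[g] + 3*pos ≠ 2*z - 4 → store(data, 3*data[g] - 2*z + 2, 6*z + 6)[pos] + pos = 5) ∧ 3*data[g] ≤ 2*z + 2
Answer: WP = data[4] ≠ pos + 4 ∧ (3*data[g] + 3*pos ≠ 2*z - 4 → store(data, 3*data[g] - 2*z + 2, 6*z + 6)[pos] + pos = 5) ∧ 3*data[g] ≤ 2*z + 2


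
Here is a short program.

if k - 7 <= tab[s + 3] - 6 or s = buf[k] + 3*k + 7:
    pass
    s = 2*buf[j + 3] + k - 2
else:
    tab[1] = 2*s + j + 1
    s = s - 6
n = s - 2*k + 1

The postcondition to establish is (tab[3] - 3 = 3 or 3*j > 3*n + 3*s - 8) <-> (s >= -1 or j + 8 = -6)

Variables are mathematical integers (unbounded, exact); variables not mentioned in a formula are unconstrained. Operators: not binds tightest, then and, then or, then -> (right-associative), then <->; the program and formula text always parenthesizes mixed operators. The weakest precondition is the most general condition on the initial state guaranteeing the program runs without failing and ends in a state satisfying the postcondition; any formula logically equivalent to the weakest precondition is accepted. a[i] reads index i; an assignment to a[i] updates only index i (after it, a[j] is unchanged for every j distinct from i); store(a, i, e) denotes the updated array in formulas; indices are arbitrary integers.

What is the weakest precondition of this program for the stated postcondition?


Working backward. After the program, the postcondition (tab[3] - 3 = 3 or 3*j > 3*n + 3*s - 8) <-> (s >= -1 or j + 8 = -6) must hold; in canonical form it is (tab[3] = 6 or 3*j > 3*n + 3*s - 8) <-> (s >= -1 or j = -14).
Before n := s - 2*k + 1: (tab[3] = 6 or 3*j + 6*k > 6*s - 5) <-> (s >= -1 or j = -14)
Then branch requires (tab[3] = 6 or 3*j > 12*buf[j + 3] - 17) <-> (2*buf[j + 3] + k >= 1 or j = -14); else branch requires (tab[3] = 6 or 3*j + 6*k > 6*s - 41) <-> (s >= 5 or j = -14).
Before the if: ((k <= tab[s + 3] + 1 or s = buf[k] + 3*k + 7) -> ((tab[3] = 6 or 3*j > 12*buf[j + 3] - 17) <-> (2*buf[j + 3] + k >= 1 or j = -14))) and ((not (k <= tab[s + 3] + 1 or s = buf[k] + 3*k + 7)) -> ((tab[3] = 6 or 3*j + 6*k > 6*s - 41) <-> (s >= 5 or j = -14)))
Answer: WP = ((k <= tab[s + 3] + 1 or s = buf[k] + 3*k + 7) -> ((tab[3] = 6 or 3*j > 12*buf[j + 3] - 17) <-> (2*buf[j + 3] + k >= 1 or j = -14))) and ((not (k <= tab[s + 3] + 1 or s = buf[k] + 3*k + 7)) -> ((tab[3] = 6 or 3*j + 6*k > 6*s - 41) <-> (s >= 5 or j = -14)))


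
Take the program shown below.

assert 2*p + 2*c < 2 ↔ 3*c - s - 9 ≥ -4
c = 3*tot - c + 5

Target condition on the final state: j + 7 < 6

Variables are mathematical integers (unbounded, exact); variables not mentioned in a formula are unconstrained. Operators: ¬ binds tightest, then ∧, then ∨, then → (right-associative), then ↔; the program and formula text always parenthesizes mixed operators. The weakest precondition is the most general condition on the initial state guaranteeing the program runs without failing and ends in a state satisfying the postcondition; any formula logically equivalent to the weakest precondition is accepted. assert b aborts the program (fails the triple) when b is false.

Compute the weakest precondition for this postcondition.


Working backward. After the program, the postcondition j + 7 < 6 must hold; in canonical form it is j < -1.
Before c := 3*tot - c + 5: j < -1
Before assert 2*p + 2*c < 2 ↔ 3*c - s - 9 ≥ -4: (2*c + 2*p < 2 ↔ 3*c ≥ s + 5) ∧ j < -1
Answer: WP = (2*c + 2*p < 2 ↔ 3*c ≥ s + 5) ∧ j < -1


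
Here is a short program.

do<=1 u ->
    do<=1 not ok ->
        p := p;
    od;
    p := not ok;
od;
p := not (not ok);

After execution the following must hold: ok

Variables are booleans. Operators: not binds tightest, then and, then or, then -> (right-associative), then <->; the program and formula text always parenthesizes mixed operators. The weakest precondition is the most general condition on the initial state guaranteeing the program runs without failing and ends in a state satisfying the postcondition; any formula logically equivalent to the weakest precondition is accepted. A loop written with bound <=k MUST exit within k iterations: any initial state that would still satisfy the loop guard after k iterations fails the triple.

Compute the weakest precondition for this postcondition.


Working backward. After the program, ok must hold.
Before p := not (not ok): ok
Before the loop (bound <=1), unroll the exhaustion recursion (WP_0 = exit-now case; WP_j = one more guarded iteration, up to j = 1):
  WP_0: (not u) and ok
  WP_1: (u -> (((not ok) -> (ok and (not u))) and (ok -> ((not u) and ok)))) and ((not u) -> ok)
So before the loop: (u -> (((not ok) -> (ok and (not u))) and (ok -> ((not u) and ok)))) and ((not u) -> ok)
Answer: WP = (u -> (((not ok) -> (ok and (not u))) and (ok -> ((not u) and ok)))) and ((not u) -> ok)


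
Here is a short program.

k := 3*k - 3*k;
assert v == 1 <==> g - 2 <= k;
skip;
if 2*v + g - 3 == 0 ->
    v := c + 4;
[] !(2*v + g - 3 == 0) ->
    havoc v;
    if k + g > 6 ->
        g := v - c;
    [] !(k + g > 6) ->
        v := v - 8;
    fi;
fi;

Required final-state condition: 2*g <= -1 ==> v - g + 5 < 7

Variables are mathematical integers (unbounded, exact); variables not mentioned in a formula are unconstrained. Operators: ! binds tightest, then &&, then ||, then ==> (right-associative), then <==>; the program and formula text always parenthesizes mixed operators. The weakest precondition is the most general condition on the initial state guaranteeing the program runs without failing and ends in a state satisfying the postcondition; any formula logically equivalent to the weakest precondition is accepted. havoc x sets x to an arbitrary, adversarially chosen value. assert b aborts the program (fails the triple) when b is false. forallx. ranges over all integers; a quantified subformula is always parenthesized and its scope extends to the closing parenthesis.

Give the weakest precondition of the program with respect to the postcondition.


Working backward. After the program, the postcondition 2*g <= -1 ==> v - g + 5 < 7 must hold; in canonical form it is 2*g <= -1 ==> v < g + 2.
Then branch requires 2*g <= -1 ==> c < g - 2; else branch requires forall v_1. ((g + k > 6 ==> (2*v_1 <= 2*c - 1 ==> c < 2)) && ((!(g + k > 6)) ==> (2*g <= -1 ==> v_1 < g + 10))).
Before the if: (g + 2*v == 3 ==> (2*g <= -1 ==> c < g - 2)) && ((!(g + 2*v == 3)) ==> (forall v_1. ((g + k > 6 ==> (2*v_1 <= 2*c - 1 ==> c < 2)) && ((!(g + k > 6)) ==> (2*g <= -1 ==> v_1 < g + 10)))))
Before skip: (g + 2*v == 3 ==> (2*g <= -1 ==> c < g - 2)) && ((!(g + 2*v == 3)) ==> (forall v_1. ((g + k > 6 ==> (2*v_1 <= 2*c - 1 ==> c < 2)) && ((!(g + k > 6)) ==> (2*g <= -1 ==> v_1 < g + 10)))))
Before assert v == 1 <==> g - 2 <= k: (v == 1 <==> g <= k + 2) && (g + 2*v == 3 ==> (2*g <= -1 ==> c < g - 2)) && ((!(g + 2*v == 3)) ==> (forall v_1. ((g + k > 6 ==> (2*v_1 <= 2*c - 1 ==> c < 2)) && ((!(g + k > 6)) ==> (2*g <= -1 ==> v_1 < g + 10)))))
Before k := 3*k - 3*k: (v == 1 <==> g <= 2) && (g + 2*v == 3 ==> (2*g <= -1 ==> c < g - 2)) && ((!(g + 2*v == 3)) ==> (forall v_1. ((g > 6 ==> (2*v_1 <= 2*c - 1 ==> c < 2)) && ((!(g > 6)) ==> (2*g <= -1 ==> v_1 < g + 10)))))
Answer: WP = (v == 1 <==> g <= 2) && (g + 2*v == 3 ==> (2*g <= -1 ==> c < g - 2)) && ((!(g + 2*v == 3)) ==> (forall v_1. ((g > 6 ==> (2*v_1 <= 2*c - 1 ==> c < 2)) && ((!(g > 6)) ==> (2*g <= -1 ==> v_1 < g + 10)))))


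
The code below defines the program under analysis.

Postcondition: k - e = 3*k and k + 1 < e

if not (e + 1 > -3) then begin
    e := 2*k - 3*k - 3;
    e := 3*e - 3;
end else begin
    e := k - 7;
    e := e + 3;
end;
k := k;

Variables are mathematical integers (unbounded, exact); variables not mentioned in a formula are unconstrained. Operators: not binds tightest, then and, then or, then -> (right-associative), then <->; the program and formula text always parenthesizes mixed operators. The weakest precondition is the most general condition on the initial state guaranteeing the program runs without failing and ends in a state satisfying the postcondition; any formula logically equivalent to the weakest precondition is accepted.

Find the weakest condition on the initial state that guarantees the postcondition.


Working backward. After the program, the postcondition k - e = 3*k and k + 1 < e must hold; in canonical form it is e + 2*k = 0 and k < e - 1.
Before k := k: e + 2*k = 0 and k < e - 1
Then branch requires k = -12 and 4*k < -13; else branch requires false.
Before the if: ((not (e > -4)) -> (k = -12 and 4*k < -13)) and (not (e > -4))
Answer: WP = ((not (e > -4)) -> (k = -12 and 4*k < -13)) and (not (e > -4))


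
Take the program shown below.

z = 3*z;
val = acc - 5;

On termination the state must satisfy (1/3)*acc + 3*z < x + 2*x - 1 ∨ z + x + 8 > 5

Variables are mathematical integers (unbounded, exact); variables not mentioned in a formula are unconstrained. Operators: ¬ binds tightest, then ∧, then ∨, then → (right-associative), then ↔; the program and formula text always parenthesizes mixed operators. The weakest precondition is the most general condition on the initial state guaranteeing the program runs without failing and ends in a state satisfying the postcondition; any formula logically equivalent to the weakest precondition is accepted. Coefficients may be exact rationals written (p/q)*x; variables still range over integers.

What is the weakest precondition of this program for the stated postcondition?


Working backward. After the program, the postcondition (1/3)*acc + 3*z < x + 2*x - 1 ∨ z + x + 8 > 5 must hold; in canonical form it is (1/3)*acc + 3*z < 3*x - 1 ∨ x + z > -3.
Before val := acc - 5: (1/3)*acc + 3*z < 3*x - 1 ∨ x + z > -3
Before z := 3*z: (1/3)*acc + 9*z < 3*x - 1 ∨ x + 3*z > -3
Answer: WP = (1/3)*acc + 9*z < 3*x - 1 ∨ x + 3*z > -3


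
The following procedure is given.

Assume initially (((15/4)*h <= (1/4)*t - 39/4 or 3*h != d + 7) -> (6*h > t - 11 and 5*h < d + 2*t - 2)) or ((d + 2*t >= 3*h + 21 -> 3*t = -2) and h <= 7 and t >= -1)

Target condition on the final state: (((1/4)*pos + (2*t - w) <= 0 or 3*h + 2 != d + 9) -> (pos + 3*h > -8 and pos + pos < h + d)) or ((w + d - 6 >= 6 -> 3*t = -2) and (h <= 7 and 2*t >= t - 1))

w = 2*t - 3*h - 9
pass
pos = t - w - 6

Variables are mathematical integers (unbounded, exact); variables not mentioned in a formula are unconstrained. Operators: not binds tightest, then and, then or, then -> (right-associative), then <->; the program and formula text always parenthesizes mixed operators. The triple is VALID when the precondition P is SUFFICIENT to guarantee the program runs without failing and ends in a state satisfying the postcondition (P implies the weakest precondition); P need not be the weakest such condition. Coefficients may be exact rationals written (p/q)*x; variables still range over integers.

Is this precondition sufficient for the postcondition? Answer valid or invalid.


Working backward. After the program, the postcondition (((1/4)*pos + (2*t - w) <= 0 or 3*h + 2 != d + 9) -> (pos + 3*h > -8 and pos + pos < h + d)) or ((w + d - 6 >= 6 -> 3*t = -2) and (h <= 7 and 2*t >= t - 1)) must hold; in canonical form it is (((1/4)*pos + 2*t <= w or 3*h != d + 7) -> (3*h + pos > -8 and 2*pos < d + h)) or ((d + w >= 12 -> 3*t = -2) and h <= 7 and t >= -1).
Before pos := t - w - 6: (((9/4)*t <= (5/4)*w + 3/2 or 3*h != d + 7) -> (3*h + t > w - 2 and 2*t < d + h + 2*w + 12)) or ((d + w >= 12 -> 3*t = -2) and h <= 7 and t >= -1)
Before skip: (((9/4)*t <= (5/4)*w + 3/2 or 3*h != d + 7) -> (3*h + t > w - 2 and 2*t < d + h + 2*w + 12)) or ((d + w >= 12 -> 3*t = -2) and h <= 7 and t >= -1)
Before w := 2*t - 3*h - 9: (((15/4)*h <= (1/4)*t - 39/4 or 3*h != d + 7) -> (6*h > t - 11 and 5*h < d + 2*t - 6)) or ((d + 2*t >= 3*h + 21 -> 3*t = -2) and h <= 7 and t >= -1)
The weakest precondition is (((15/4)*h <= (1/4)*t - 39/4 or 3*h != d + 7) -> (6*h > t - 11 and 5*h < d + 2*t - 6)) or ((d + 2*t >= 3*h + 21 -> 3*t = -2) and h <= 7 and t >= -1).
Check whether (((15/4)*h <= (1/4)*t - 39/4 or 3*h != d + 7) -> (6*h > t - 11 and 5*h < d + 2*t - 2)) or ((d + 2*t >= 3*h + 21 -> 3*t = -2) and h <= 7 and t >= -1) implies it.
Countermodel: at the initial state d = 47, h = 8, t = -2, the precondition holds but the weakest precondition fails.
Answer: invalid


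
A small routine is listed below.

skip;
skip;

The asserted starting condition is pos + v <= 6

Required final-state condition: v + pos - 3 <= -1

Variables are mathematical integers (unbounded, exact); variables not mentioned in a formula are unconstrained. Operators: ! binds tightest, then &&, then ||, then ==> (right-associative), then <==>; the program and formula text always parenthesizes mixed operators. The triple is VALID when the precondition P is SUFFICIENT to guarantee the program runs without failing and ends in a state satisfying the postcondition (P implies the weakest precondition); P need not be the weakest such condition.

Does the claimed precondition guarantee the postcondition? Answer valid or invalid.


Working backward. After the program, the postcondition v + pos - 3 <= -1 must hold; in canonical form it is pos + v <= 2.
Before skip: pos + v <= 2
Before skip: pos + v <= 2
The weakest precondition is pos + v <= 2.
Check whether pos + v <= 6 implies it.
Countermodel: at the initial state pos = 3, v = 0, the precondition holds but the weakest precondition fails.
Answer: invalid


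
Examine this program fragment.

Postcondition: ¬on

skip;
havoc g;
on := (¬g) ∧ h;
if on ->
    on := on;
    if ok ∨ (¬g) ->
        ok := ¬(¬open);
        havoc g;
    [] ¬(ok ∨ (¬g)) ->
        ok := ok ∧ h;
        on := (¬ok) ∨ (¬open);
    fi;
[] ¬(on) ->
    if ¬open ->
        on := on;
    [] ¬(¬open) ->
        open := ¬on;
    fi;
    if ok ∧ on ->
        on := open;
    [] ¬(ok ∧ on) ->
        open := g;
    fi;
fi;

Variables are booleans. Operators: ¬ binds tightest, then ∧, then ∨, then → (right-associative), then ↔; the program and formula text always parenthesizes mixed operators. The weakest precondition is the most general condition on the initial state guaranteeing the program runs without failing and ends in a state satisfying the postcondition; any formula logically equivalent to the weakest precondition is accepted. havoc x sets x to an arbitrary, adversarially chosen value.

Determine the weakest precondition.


Working backward. After the program, ¬on must hold.
Then branch requires ((ok ∨ (¬g)) → (¬on)) ∧ ((¬(ok ∨ (¬g))) → (¬((¬(ok ∧ h)) ∨ (¬open)))); else branch requires ((¬open) → (((ok ∧ on) → (¬open)) ∧ ((¬(ok ∧ on)) → (¬on)))) ∧ (open → (((ok ∧ on) → on) ∧ ((¬(ok ∧ on)) → (¬on)))).
Before the if: (on → (((ok ∨ (¬g)) → (¬on)) ∧ ((¬(ok ∨ (¬g))) → (¬((¬(ok ∧ h)) ∨ (¬open)))))) ∧ ((¬on) → (((¬open) → (((ok ∧ on) → (¬open)) ∧ ((¬(ok ∧ on)) → (¬on)))) ∧ (open → (((ok ∧ on) → on) ∧ ((¬(ok ∧ on)) → (¬on))))))
Before on := (¬g) ∧ h: (((¬g) ∧ h) → (((ok ∨ (¬g)) → (¬((¬g) ∧ h))) ∧ ((¬(ok ∨ (¬g))) → (¬((¬(ok ∧ h)) ∨ (¬open)))))) ∧ ((¬((¬g) ∧ h)) → (((¬open) → (((ok ∧ (¬g) ∧ h) → (¬open)) ∧ ((¬(ok ∧ (¬g) ∧ h)) → (¬((¬g) ∧ h))))) ∧ (open → (((ok ∧ (¬g) ∧ h) → ((¬g) ∧ h)) ∧ ((¬(ok ∧ (¬g) ∧ h)) → (¬((¬g) ∧ h)))))))
Before havoc g: (h → (¬h)) ∧ ((¬h) → (((¬open) → (((ok ∧ h) → (¬open)) ∧ ((¬(ok ∧ h)) → (¬h)))) ∧ (open → (((ok ∧ h) → h) ∧ ((¬(ok ∧ h)) → (¬h))))))
Before skip: (h → (¬h)) ∧ ((¬h) → (((¬open) → (((ok ∧ h) → (¬open)) ∧ ((¬(ok ∧ h)) → (¬h)))) ∧ (open → (((ok ∧ h) → h) ∧ ((¬(ok ∧ h)) → (¬h))))))
Answer: WP = (h → (¬h)) ∧ ((¬h) → (((¬open) → (((ok ∧ h) → (¬open)) ∧ ((¬(ok ∧ h)) → (¬h)))) ∧ (open → (((ok ∧ h) → h) ∧ ((¬(ok ∧ h)) → (¬h))))))


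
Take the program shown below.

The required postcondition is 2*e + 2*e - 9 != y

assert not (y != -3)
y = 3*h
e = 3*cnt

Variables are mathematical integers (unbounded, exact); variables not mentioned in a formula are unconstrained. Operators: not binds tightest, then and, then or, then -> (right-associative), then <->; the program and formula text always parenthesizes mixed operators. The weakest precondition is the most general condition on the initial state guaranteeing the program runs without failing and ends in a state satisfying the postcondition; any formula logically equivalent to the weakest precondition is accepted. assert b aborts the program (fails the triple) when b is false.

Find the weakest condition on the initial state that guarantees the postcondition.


Working backward. After the program, the postcondition 2*e + 2*e - 9 != y must hold; in canonical form it is 4*e != y + 9.
Before e := 3*cnt: 12*cnt != y + 9
Before y := 3*h: 12*cnt != 3*h + 9
Before assert not (y != -3): (not (y != -3)) and 12*cnt != 3*h + 9
Answer: WP = (not (y != -3)) and 12*cnt != 3*h + 9


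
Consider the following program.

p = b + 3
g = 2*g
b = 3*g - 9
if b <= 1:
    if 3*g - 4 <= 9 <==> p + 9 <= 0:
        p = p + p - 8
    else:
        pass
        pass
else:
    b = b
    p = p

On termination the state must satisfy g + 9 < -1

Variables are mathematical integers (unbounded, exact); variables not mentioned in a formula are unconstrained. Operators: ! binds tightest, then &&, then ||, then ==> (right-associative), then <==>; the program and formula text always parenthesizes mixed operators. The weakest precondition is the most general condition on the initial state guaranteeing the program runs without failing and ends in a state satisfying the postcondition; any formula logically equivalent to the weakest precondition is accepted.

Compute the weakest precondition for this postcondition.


Working backward. After the program, the postcondition g + 9 < -1 must hold; in canonical form it is g < -10.
Then branch requires ((3*g <= 13 <==> p <= -9) ==> g < -10) && ((!(3*g <= 13 <==> p <= -9)) ==> g < -10); else branch requires g < -10.
Before the if: (b <= 1 ==> (((3*g <= 13 <==> p <= -9) ==> g < -10) && ((!(3*g <= 13 <==> p <= -9)) ==> g < -10))) && ((!(b <= 1)) ==> g < -10)
Before b := 3*g - 9: (3*g <= 10 ==> (((3*g <= 13 <==> p <= -9) ==> g < -10) && ((!(3*g <= 13 <==> p <= -9)) ==> g < -10))) && ((!(3*g <= 10)) ==> g < -10)
Before g := 2*g: (6*g <= 10 ==> (((6*g <= 13 <==> p <= -9) ==> 2*g < -10) && ((!(6*g <= 13 <==> p <= -9)) ==> 2*g < -10))) && ((!(6*g <= 10)) ==> 2*g < -10)
Before p := b + 3: (6*g <= 10 ==> (((6*g <= 13 <==> b <= -12) ==> 2*g < -10) && ((!(6*g <= 13 <==> b <= -12)) ==> 2*g < -10))) && ((!(6*g <= 10)) ==> 2*g < -10)
Answer: WP = (6*g <= 10 ==> (((6*g <= 13 <==> b <= -12) ==> 2*g < -10) && ((!(6*g <= 13 <==> b <= -12)) ==> 2*g < -10))) && ((!(6*g <= 10)) ==> 2*g < -10)


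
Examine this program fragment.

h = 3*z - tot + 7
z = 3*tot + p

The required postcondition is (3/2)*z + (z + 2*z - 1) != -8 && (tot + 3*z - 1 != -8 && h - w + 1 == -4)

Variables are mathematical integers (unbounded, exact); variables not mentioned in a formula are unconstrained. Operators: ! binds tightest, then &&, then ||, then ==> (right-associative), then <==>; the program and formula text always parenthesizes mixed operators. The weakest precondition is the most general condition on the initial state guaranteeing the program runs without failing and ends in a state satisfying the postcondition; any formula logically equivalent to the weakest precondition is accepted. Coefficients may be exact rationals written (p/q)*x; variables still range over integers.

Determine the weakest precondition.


Working backward. After the program, the postcondition (3/2)*z + (z + 2*z - 1) != -8 && (tot + 3*z - 1 != -8 && h - w + 1 == -4) must hold; in canonical form it is (9/2)*z != -7 && tot + 3*z != -7 && h == w - 5.
Before z := 3*tot + p: (9/2)*p + (27/2)*tot != -7 && 3*p + 10*tot != -7 && h == w - 5
Before h := 3*z - tot + 7: (9/2)*p + (27/2)*tot != -7 && 3*p + 10*tot != -7 && 3*z == tot + w - 12
Answer: WP = (9/2)*p + (27/2)*tot != -7 && 3*p + 10*tot != -7 && 3*z == tot + w - 12


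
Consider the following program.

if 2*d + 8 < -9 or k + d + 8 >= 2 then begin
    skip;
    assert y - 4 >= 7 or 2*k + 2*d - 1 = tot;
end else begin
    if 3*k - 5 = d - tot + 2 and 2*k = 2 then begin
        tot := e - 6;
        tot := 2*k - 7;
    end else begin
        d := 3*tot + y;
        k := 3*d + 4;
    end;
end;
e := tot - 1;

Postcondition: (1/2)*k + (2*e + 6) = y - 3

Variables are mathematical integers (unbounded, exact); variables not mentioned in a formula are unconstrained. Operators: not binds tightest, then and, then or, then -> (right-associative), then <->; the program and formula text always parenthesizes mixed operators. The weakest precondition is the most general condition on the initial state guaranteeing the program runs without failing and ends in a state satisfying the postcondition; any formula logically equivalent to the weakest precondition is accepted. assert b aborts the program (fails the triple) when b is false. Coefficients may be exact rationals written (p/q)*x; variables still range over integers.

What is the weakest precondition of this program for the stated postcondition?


Working backward. After the program, the postcondition (1/2)*k + (2*e + 6) = y - 3 must hold; in canonical form it is 2*e + (1/2)*k = y - 9.
Before e := tot - 1: (1/2)*k + 2*tot = y - 7
Then branch requires (y >= 11 or 2*d + 2*k = tot + 1) and (1/2)*k + 2*tot = y - 7; else branch requires ((3*k + tot = d + 7 and 2*k = 2) -> (9/2)*k = y + 7) and ((not (3*k + tot = d + 7 and 2*k = 2)) -> (13/2)*tot + (1/2)*y = -9).
Before the if: ((2*d < -17 or d + k >= -6) -> ((y >= 11 or 2*d + 2*k = tot + 1) and (1/2)*k + 2*tot = y - 7)) and ((not (2*d < -17 or d + k >= -6)) -> (((3*k + tot = d + 7 and 2*k = 2) -> (9/2)*k = y + 7) and ((not (3*k + tot = d + 7 and 2*k = 2)) -> (13/2)*tot + (1/2)*y = -9)))
Answer: WP = ((2*d < -17 or d + k >= -6) -> ((y >= 11 or 2*d + 2*k = tot + 1) and (1/2)*k + 2*tot = y - 7)) and ((not (2*d < -17 or d + k >= -6)) -> (((3*k + tot = d + 7 and 2*k = 2) -> (9/2)*k = y + 7) and ((not (3*k + tot = d + 7 and 2*k = 2)) -> (13/2)*tot + (1/2)*y = -9)))


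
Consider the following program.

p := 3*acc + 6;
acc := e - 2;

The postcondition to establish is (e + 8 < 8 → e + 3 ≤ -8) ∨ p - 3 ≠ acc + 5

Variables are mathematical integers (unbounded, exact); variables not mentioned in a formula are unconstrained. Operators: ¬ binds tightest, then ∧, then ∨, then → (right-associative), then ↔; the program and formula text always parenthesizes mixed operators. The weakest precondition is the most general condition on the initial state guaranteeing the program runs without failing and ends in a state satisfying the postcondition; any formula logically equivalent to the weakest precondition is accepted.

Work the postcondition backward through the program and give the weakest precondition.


Working backward. After the program, the postcondition (e + 8 < 8 → e + 3 ≤ -8) ∨ p - 3 ≠ acc + 5 must hold; in canonical form it is (e < 0 → e ≤ -11) ∨ p ≠ acc + 8.
Before acc := e - 2: (e < 0 → e ≤ -11) ∨ p ≠ e + 6
Before p := 3*acc + 6: (e < 0 → e ≤ -11) ∨ 3*acc ≠ e
Answer: WP = (e < 0 → e ≤ -11) ∨ 3*acc ≠ e


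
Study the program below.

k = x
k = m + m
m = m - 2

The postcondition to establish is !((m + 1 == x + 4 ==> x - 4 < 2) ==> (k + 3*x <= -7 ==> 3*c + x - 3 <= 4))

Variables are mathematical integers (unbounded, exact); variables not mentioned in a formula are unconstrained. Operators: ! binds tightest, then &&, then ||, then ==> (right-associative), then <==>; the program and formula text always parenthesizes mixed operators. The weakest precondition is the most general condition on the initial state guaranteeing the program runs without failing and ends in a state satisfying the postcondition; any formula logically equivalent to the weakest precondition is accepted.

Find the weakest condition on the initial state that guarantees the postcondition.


Working backward. After the program, the postcondition !((m + 1 == x + 4 ==> x - 4 < 2) ==> (k + 3*x <= -7 ==> 3*c + x - 3 <= 4)) must hold; in canonical form it is !((m == x + 3 ==> x < 6) ==> (k + 3*x <= -7 ==> 3*c + x <= 7)).
Before m := m - 2: !((m == x + 5 ==> x < 6) ==> (k + 3*x <= -7 ==> 3*c + x <= 7))
Before k := m + m: !((m == x + 5 ==> x < 6) ==> (2*m + 3*x <= -7 ==> 3*c + x <= 7))
Before k := x: !((m == x + 5 ==> x < 6) ==> (2*m + 3*x <= -7 ==> 3*c + x <= 7))
Answer: WP = !((m == x + 5 ==> x < 6) ==> (2*m + 3*x <= -7 ==> 3*c + x <= 7))


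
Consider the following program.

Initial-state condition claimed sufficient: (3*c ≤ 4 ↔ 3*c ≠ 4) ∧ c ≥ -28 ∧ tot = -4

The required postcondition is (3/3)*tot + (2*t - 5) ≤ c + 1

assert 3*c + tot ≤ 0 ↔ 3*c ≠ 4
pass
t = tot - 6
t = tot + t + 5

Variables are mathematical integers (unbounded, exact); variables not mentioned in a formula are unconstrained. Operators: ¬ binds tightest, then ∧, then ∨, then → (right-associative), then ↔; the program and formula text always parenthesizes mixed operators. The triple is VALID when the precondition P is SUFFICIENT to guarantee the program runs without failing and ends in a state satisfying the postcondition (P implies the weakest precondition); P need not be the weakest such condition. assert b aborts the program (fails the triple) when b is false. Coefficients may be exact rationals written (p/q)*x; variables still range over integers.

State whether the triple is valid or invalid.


Working backward. After the program, the postcondition (3/3)*tot + (2*t - 5) ≤ c + 1 must hold; in canonical form it is 2*t + tot ≤ c + 6.
Before t := tot + t + 5: 2*t + 3*tot ≤ c - 4
Before t := tot - 6: 5*tot ≤ c + 8
Before skip: 5*tot ≤ c + 8
Before assert 3*c + tot ≤ 0 ↔ 3*c ≠ 4: (3*c + tot ≤ 0 ↔ 3*c ≠ 4) ∧ 5*tot ≤ c + 8
The weakest precondition is (3*c + tot ≤ 0 ↔ 3*c ≠ 4) ∧ 5*tot ≤ c + 8.
Check whether (3*c ≤ 4 ↔ 3*c ≠ 4) ∧ c ≥ -28 ∧ tot = -4 implies it.
Every state satisfying the precondition satisfies the weakest precondition: the implication holds.
Answer: valid


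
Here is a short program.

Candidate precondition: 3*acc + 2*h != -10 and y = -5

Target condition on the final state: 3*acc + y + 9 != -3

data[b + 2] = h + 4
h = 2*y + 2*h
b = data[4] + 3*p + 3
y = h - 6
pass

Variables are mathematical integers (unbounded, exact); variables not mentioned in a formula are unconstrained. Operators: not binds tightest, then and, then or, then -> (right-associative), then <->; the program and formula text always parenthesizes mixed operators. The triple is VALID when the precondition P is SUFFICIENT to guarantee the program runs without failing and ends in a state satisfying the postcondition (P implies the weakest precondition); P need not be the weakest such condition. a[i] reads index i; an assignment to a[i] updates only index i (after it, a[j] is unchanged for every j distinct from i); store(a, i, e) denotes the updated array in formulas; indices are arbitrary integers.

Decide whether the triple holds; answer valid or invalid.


Working backward. After the program, the postcondition 3*acc + y + 9 != -3 must hold; in canonical form it is 3*acc + y != -12.
Before skip: 3*acc + y != -12
Before y := h - 6: 3*acc + h != -6
Before b := data[4] + 3*p + 3: 3*acc + h != -6
Before h := 2*y + 2*h: 3*acc + 2*h + 2*y != -6
Before data[b + 2] := h + 4: 3*acc + 2*h + 2*y != -6
The weakest precondition is 3*acc + 2*h + 2*y != -6.
Check whether 3*acc + 2*h != -10 and y = -5 implies it.
Countermodel: at the initial state acc = 2, h = -1, y = -5, the precondition holds but the weakest precondition fails.
Answer: invalid


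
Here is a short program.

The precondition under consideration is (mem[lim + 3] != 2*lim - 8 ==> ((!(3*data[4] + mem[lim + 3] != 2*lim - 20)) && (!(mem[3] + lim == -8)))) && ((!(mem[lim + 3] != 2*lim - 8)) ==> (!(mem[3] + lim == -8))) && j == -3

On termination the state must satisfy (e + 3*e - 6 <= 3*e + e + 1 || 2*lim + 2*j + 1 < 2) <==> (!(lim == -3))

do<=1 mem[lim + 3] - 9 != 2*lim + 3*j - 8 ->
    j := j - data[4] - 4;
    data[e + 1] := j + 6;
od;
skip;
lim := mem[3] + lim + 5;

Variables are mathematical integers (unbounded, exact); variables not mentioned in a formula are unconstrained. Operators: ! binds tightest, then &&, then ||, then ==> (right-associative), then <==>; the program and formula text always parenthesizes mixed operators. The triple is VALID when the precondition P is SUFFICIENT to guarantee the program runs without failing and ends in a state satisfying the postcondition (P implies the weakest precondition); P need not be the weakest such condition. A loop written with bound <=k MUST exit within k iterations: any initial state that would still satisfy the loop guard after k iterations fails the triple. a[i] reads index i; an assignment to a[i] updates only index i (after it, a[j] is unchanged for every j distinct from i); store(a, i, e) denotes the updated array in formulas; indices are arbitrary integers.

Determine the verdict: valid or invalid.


Working backward. After the program, the postcondition (e + 3*e - 6 <= 3*e + e + 1 || 2*lim + 2*j + 1 < 2) <==> (!(lim == -3)) must hold; in canonical form it is !(lim == -3).
Before lim := mem[3] + lim + 5: !(mem[3] + lim == -8)
Before skip: !(mem[3] + lim == -8)
Before the loop (bound <=1), unroll the exhaustion recursion (WP_0 = exit-now case; WP_j = one more guarded iteration, up to j = 1):
  WP_0: (!(mem[lim + 3] != 3*j + 2*lim + 1)) && (!(mem[3] + lim == -8))
  WP_1: (mem[lim + 3] != 3*j + 2*lim + 1 ==> ((!(3*data[4] + mem[lim + 3] != 3*j + 2*lim - 11)) && (!(mem[3] + lim == -8)))) && ((!(mem[lim + 3] != 3*j + 2*lim + 1)) ==> (!(mem[3] + lim == -8)))
So before the loop: (mem[lim + 3] != 3*j + 2*lim + 1 ==> ((!(3*data[4] + mem[lim + 3] != 3*j + 2*lim - 11)) && (!(mem[3] + lim == -8)))) && ((!(mem[lim + 3] != 3*j + 2*lim + 1)) ==> (!(mem[3] + lim == -8)))
The weakest precondition is (mem[lim + 3] != 3*j + 2*lim + 1 ==> ((!(3*data[4] + mem[lim + 3] != 3*j + 2*lim - 11)) && (!(mem[3] + lim == -8)))) && ((!(mem[lim + 3] != 3*j + 2*lim + 1)) ==> (!(mem[3] + lim == -8))).
Check whether (mem[lim + 3] != 2*lim - 8 ==> ((!(3*data[4] + mem[lim + 3] != 2*lim - 20)) && (!(mem[3] + lim == -8)))) && ((!(mem[lim + 3] != 2*lim - 8)) ==> (!(mem[3] + lim == -8))) && j == -3 implies it.
Every state satisfying the precondition satisfies the weakest precondition: the implication holds.
Answer: valid
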